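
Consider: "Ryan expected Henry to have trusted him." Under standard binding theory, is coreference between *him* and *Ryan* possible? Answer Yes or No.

Yes

*Ryan* is an R-expression; Principle C requires it to be free (not bound by any c-commanding expression).
— him: object of the clause headed by 'trusted'; the pronoun does not c-command the R-expression — coreference allowed.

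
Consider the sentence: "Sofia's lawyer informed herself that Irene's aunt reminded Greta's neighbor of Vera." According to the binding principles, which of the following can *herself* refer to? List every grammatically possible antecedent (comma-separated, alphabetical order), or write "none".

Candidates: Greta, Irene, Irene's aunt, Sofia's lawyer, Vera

Sofia's lawyer

*herself* is a reflexive; Principle A requires it to be bound within its binding domain — the matrix clause.
— Greta: possessor inside the object DP of the clause headed by 'reminded'; does not c-command the reflexive — cannot bind it (Principle A).
— Irene: possessor inside the subject DP of the clause headed by 'reminded'; does not c-command the reflexive — cannot bind it (Principle A).
— Irene's aunt: subject of the clause headed by 'reminded'; does not c-command the reflexive — cannot bind it (Principle A).
— Sofia's lawyer: subject of the matrix clause; c-commands the reflexive within its binding domain — allowed (Principle A).
— Vera: second object of the clause headed by 'reminded'; does not c-command the reflexive — cannot bind it (Principle A).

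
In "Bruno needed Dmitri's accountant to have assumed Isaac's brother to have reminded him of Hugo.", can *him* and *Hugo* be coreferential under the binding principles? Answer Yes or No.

No

*Hugo* is an R-expression; Principle C requires it to be free (not bound by any c-commanding expression).
— him: object of the clause headed by 'reminded'; the pronoun c-commands the R-expression — coreference blocked (Principle C).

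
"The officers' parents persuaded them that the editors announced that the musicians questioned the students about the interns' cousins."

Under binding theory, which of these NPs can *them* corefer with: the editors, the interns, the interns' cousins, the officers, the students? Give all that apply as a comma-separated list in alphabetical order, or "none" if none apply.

*them* is a pronoun; Principle B requires it to be free in its binding domain — the matrix clause.
— the editors: subject of the clause headed by 'announced'; is c-commanded by the pronoun; coreference would bind this R-expression — blocked (Principle C).
— the interns: possessor inside the second object DP of the clause headed by 'questioned'; is c-commanded by the pronoun; coreference would bind this R-expression — blocked (Principle C).
— the interns' cousins: second object of the clause headed by 'questioned'; is c-commanded by the pronoun; coreference would bind this R-expression — blocked (Principle C).
— the officers: possessor inside the subject DP of the matrix clause; does not c-command the pronoun — Principle B does not apply; allowed.
— the students: object of the clause headed by 'questioned'; is c-commanded by the pronoun; coreference would bind this R-expression — blocked (Principle C).

the officers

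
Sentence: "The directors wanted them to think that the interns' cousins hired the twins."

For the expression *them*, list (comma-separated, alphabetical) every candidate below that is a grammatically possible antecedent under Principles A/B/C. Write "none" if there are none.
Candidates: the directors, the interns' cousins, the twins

none

*them* is a pronoun; Principle B requires it to be free in its binding domain — the matrix clause.
— the directors: subject of the matrix clause; c-commands the pronoun within its binding domain — blocked (Principle B).
— the interns' cousins: subject of the clause headed by 'hired'; is c-commanded by the pronoun; coreference would bind this R-expression — blocked (Principle C).
— the twins: object of the clause headed by 'hired'; is c-commanded by the pronoun; coreference would bind this R-expression — blocked (Principle C).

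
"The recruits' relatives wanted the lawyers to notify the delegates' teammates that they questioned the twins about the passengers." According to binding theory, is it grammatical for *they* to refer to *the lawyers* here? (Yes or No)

*the lawyers* is an R-expression; Principle C requires it to be free (not bound by any c-commanding expression).
— they: subject of the clause headed by 'questioned'; the pronoun does not c-command the R-expression — coreference allowed.

Yes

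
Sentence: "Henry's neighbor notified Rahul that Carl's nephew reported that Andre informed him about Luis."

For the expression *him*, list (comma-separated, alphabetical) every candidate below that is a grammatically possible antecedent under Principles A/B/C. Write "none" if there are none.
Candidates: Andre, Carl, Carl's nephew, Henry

*him* is a pronoun; Principle B requires it to be free in its binding domain — the clause headed by 'informed'.
— Andre: subject of the clause headed by 'informed'; c-commands the pronoun within its binding domain — blocked (Principle B).
— Carl: possessor inside the subject DP of the clause headed by 'reported'; does not c-command the pronoun — Principle B does not apply; allowed.
— Carl's nephew: subject of the clause headed by 'reported'; c-commands the pronoun but lies outside its binding domain — allowed.
— Henry: possessor inside the subject DP of the matrix clause; does not c-command the pronoun — Principle B does not apply; allowed.

Carl, Carl's nephew, Henry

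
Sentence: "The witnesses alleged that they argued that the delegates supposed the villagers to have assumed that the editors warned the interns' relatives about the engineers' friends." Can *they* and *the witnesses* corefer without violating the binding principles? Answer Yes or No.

*the witnesses* is an R-expression; Principle C requires it to be free (not bound by any c-commanding expression).
— they: subject of the clause headed by 'argued'; the pronoun does not c-command the R-expression — coreference allowed.

Yes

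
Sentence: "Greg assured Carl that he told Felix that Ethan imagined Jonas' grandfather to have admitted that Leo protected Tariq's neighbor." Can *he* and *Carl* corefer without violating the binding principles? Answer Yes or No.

Yes

*Carl* is an R-expression; Principle C requires it to be free (not bound by any c-commanding expression).
— he: subject of the clause headed by 'told'; the pronoun does not c-command the R-expression — coreference allowed.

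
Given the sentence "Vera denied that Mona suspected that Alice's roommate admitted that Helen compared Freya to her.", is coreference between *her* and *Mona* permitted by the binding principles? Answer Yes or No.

Yes

*her* is a pronoun; Principle B requires it to be free in its binding domain — the clause headed by 'compared'.
— Mona: subject of the clause headed by 'suspected'; c-commands the pronoun but lies outside its binding domain — allowed.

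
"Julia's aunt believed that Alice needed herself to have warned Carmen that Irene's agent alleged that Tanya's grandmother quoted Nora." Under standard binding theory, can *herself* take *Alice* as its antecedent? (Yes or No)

Yes

*herself* is a reflexive; Principle A requires it to be bound within its binding domain — the clause headed by 'needed'.
— Alice: subject of the clause headed by 'needed'; c-commands the reflexive within its binding domain — allowed (Principle A).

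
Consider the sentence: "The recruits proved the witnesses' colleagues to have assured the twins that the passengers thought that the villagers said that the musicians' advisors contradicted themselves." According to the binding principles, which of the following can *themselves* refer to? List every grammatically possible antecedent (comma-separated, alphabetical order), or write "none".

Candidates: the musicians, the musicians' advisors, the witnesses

the musicians' advisors

*themselves* is a reflexive; Principle A requires it to be bound within its binding domain — the clause headed by 'contradicted'.
— the musicians: possessor inside the subject DP of the clause headed by 'contradicted'; does not c-command the reflexive — cannot bind it (Principle A).
— the musicians' advisors: subject of the clause headed by 'contradicted'; c-commands the reflexive within its binding domain — allowed (Principle A).
— the witnesses: possessor inside the subject DP of the clause headed by 'assured'; does not c-command the reflexive — cannot bind it (Principle A).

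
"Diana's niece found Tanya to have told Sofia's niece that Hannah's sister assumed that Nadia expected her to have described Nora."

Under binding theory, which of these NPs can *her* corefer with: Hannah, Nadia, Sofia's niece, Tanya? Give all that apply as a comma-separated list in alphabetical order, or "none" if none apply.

*her* is a pronoun; Principle B requires it to be free in its binding domain — the clause headed by 'expected'.
— Hannah: possessor inside the subject DP of the clause headed by 'assumed'; does not c-command the pronoun — Principle B does not apply; allowed.
— Nadia: subject of the clause headed by 'expected'; c-commands the pronoun within its binding domain — blocked (Principle B).
— Sofia's niece: object of the clause headed by 'told'; c-commands the pronoun but lies outside its binding domain — allowed.
— Tanya: subject of the clause headed by 'told'; c-commands the pronoun but lies outside its binding domain — allowed.

Hannah, Sofia's niece, Tanya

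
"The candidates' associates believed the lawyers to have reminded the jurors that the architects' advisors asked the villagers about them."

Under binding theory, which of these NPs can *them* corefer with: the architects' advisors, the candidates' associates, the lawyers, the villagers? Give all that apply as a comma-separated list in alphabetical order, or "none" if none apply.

*them* is a pronoun; Principle B requires it to be free in its binding domain — the clause headed by 'asked'.
— the architects' advisors: subject of the clause headed by 'asked'; c-commands the pronoun within its binding domain — blocked (Principle B).
— the candidates' associates: subject of the matrix clause; c-commands the pronoun but lies outside its binding domain — allowed.
— the lawyers: subject of the clause headed by 'reminded'; c-commands the pronoun but lies outside its binding domain — allowed.
— the villagers: object of the clause headed by 'asked'; c-commands the pronoun within its binding domain — blocked (Principle B).

the candidates' associates, the lawyers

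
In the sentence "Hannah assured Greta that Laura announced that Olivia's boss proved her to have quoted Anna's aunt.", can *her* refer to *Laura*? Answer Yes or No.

Yes

*her* is a pronoun; Principle B requires it to be free in its binding domain — the clause headed by 'proved'.
— Laura: subject of the clause headed by 'announced'; c-commands the pronoun but lies outside its binding domain — allowed.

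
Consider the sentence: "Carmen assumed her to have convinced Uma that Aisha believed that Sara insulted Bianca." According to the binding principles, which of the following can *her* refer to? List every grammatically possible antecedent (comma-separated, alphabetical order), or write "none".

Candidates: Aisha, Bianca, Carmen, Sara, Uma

*her* is a pronoun; Principle B requires it to be free in its binding domain — the matrix clause.
— Aisha: subject of the clause headed by 'believed'; is c-commanded by the pronoun; coreference would bind this R-expression — blocked (Principle C).
— Bianca: object of the clause headed by 'insulted'; is c-commanded by the pronoun; coreference would bind this R-expression — blocked (Principle C).
— Carmen: subject of the matrix clause; c-commands the pronoun within its binding domain — blocked (Principle B).
— Sara: subject of the clause headed by 'insulted'; is c-commanded by the pronoun; coreference would bind this R-expression — blocked (Principle C).
— Uma: object of the clause headed by 'convinced'; is c-commanded by the pronoun; coreference would bind this R-expression — blocked (Principle C).

none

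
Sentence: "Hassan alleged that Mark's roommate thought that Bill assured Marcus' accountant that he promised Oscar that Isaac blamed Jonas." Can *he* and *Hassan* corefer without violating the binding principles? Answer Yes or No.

Yes

*Hassan* is an R-expression; Principle C requires it to be free (not bound by any c-commanding expression).
— he: subject of the clause headed by 'promised'; the pronoun does not c-command the R-expression — coreference allowed.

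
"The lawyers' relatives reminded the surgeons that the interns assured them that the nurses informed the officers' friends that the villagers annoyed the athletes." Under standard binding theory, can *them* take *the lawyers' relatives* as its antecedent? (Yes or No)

Yes

*them* is a pronoun; Principle B requires it to be free in its binding domain — the clause headed by 'assured'.
— the lawyers' relatives: subject of the matrix clause; c-commands the pronoun but lies outside its binding domain — allowed.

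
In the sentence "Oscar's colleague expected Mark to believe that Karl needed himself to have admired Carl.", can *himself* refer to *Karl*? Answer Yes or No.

Yes

*himself* is a reflexive; Principle A requires it to be bound within its binding domain — the clause headed by 'needed'.
— Karl: subject of the clause headed by 'needed'; c-commands the reflexive within its binding domain — allowed (Principle A).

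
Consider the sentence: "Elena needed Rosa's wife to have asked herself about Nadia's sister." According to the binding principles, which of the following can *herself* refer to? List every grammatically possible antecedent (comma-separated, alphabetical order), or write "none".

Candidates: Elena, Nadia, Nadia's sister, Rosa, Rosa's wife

*herself* is a reflexive; Principle A requires it to be bound within its binding domain — the clause headed by 'asked'.
— Elena: subject of the matrix clause; c-commands the reflexive but lies outside its binding domain — cannot bind it (Principle A).
— Nadia: possessor inside the second object DP of the clause headed by 'asked'; does not c-command the reflexive — cannot bind it (Principle A).
— Nadia's sister: second object of the clause headed by 'asked'; does not c-command the reflexive — cannot bind it (Principle A).
— Rosa: possessor inside the subject DP of the clause headed by 'asked'; does not c-command the reflexive — cannot bind it (Principle A).
— Rosa's wife: subject of the clause headed by 'asked'; c-commands the reflexive within its binding domain — allowed (Principle A).

Rosa's wife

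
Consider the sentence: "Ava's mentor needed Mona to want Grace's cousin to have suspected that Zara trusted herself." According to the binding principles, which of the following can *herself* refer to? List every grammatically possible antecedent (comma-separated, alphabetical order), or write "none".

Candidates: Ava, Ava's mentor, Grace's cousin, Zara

Zara

*herself* is a reflexive; Principle A requires it to be bound within its binding domain — the clause headed by 'trusted'.
— Ava: possessor inside the subject DP of the matrix clause; does not c-command the reflexive — cannot bind it (Principle A).
— Ava's mentor: subject of the matrix clause; c-commands the reflexive but lies outside its binding domain — cannot bind it (Principle A).
— Grace's cousin: subject of the clause headed by 'suspected'; c-commands the reflexive but lies outside its binding domain — cannot bind it (Principle A).
— Zara: subject of the clause headed by 'trusted'; c-commands the reflexive within its binding domain — allowed (Principle A).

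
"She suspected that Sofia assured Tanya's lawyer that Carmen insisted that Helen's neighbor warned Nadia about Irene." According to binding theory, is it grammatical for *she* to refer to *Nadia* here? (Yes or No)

No

*Nadia* is an R-expression; Principle C requires it to be free (not bound by any c-commanding expression).
— she: subject of the matrix clause; the pronoun c-commands the R-expression — coreference blocked (Principle C).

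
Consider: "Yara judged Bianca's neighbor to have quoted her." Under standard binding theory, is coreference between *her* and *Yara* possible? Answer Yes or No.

*Yara* is an R-expression; Principle C requires it to be free (not bound by any c-commanding expression).
— her: object of the clause headed by 'quoted'; the pronoun does not c-command the R-expression — coreference allowed.

Yes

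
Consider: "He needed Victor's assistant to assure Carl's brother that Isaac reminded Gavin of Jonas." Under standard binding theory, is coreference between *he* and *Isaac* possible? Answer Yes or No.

*Isaac* is an R-expression; Principle C requires it to be free (not bound by any c-commanding expression).
— he: subject of the matrix clause; the pronoun c-commands the R-expression — coreference blocked (Principle C).

No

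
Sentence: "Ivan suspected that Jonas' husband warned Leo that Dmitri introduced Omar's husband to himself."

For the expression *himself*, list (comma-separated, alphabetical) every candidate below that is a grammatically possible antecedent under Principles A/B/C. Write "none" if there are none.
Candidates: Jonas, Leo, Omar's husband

Omar's husband

*himself* is a reflexive; Principle A requires it to be bound within its binding domain — the clause headed by 'introduced'.
— Jonas: possessor inside the subject DP of the clause headed by 'warned'; does not c-command the reflexive — cannot bind it (Principle A).
— Leo: object of the clause headed by 'warned'; c-commands the reflexive but lies outside its binding domain — cannot bind it (Principle A).
— Omar's husband: object of the clause headed by 'introduced'; c-commands the reflexive within its binding domain — allowed (Principle A).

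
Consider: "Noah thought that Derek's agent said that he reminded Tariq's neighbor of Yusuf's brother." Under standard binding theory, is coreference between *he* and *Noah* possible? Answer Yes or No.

Yes

*Noah* is an R-expression; Principle C requires it to be free (not bound by any c-commanding expression).
— he: subject of the clause headed by 'reminded'; the pronoun does not c-command the R-expression — coreference allowed.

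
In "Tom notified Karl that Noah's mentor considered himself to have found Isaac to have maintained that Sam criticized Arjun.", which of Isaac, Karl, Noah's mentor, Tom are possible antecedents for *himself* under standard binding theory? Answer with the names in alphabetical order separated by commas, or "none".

*himself* is a reflexive; Principle A requires it to be bound within its binding domain — the clause headed by 'considered'.
— Isaac: subject of the clause headed by 'maintained'; does not c-command the reflexive — cannot bind it (Principle A).
— Karl: object of the matrix clause; c-commands the reflexive but lies outside its binding domain — cannot bind it (Principle A).
— Noah's mentor: subject of the clause headed by 'considered'; c-commands the reflexive within its binding domain — allowed (Principle A).
— Tom: subject of the matrix clause; c-commands the reflexive but lies outside its binding domain — cannot bind it (Principle A).

Noah's mentor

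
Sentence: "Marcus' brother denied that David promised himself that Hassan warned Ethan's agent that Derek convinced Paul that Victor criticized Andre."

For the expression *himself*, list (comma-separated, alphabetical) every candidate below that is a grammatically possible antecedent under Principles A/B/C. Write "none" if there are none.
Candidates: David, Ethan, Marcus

David

*himself* is a reflexive; Principle A requires it to be bound within its binding domain — the clause headed by 'promised'.
— David: subject of the clause headed by 'promised'; c-commands the reflexive within its binding domain — allowed (Principle A).
— Ethan: possessor inside the object DP of the clause headed by 'warned'; does not c-command the reflexive — cannot bind it (Principle A).
— Marcus: possessor inside the subject DP of the matrix clause; does not c-command the reflexive — cannot bind it (Principle A).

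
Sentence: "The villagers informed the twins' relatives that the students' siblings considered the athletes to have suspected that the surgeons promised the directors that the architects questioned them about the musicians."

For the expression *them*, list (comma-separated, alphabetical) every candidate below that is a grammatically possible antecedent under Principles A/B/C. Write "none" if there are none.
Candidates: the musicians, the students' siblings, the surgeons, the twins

*them* is a pronoun; Principle B requires it to be free in its binding domain — the clause headed by 'questioned'.
— the musicians: second object of the clause headed by 'questioned'; is c-commanded by the pronoun; coreference would bind this R-expression — blocked (Principle C).
— the students' siblings: subject of the clause headed by 'considered'; c-commands the pronoun but lies outside its binding domain — allowed.
— the surgeons: subject of the clause headed by 'promised'; c-commands the pronoun but lies outside its binding domain — allowed.
— the twins: possessor inside the object DP of the matrix clause; does not c-command the pronoun — Principle B does not apply; allowed.

the students' siblings, the surgeons, the twins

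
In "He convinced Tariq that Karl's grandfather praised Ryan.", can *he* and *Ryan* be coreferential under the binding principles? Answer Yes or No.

*Ryan* is an R-expression; Principle C requires it to be free (not bound by any c-commanding expression).
— he: subject of the matrix clause; the pronoun c-commands the R-expression — coreference blocked (Principle C).

No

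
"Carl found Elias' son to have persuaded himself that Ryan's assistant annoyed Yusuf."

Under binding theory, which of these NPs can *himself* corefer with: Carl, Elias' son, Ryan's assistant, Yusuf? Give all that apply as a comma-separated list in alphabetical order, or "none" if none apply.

*himself* is a reflexive; Principle A requires it to be bound within its binding domain — the clause headed by 'persuaded'.
— Carl: subject of the matrix clause; c-commands the reflexive but lies outside its binding domain — cannot bind it (Principle A).
— Elias' son: subject of the clause headed by 'persuaded'; c-commands the reflexive within its binding domain — allowed (Principle A).
— Ryan's assistant: subject of the clause headed by 'annoyed'; does not c-command the reflexive — cannot bind it (Principle A).
— Yusuf: object of the clause headed by 'annoyed'; does not c-command the reflexive — cannot bind it (Principle A).

Elias' son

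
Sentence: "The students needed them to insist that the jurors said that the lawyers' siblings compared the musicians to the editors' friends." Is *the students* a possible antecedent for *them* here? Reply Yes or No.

No

*them* is a pronoun; Principle B requires it to be free in its binding domain — the matrix clause.
— the students: subject of the matrix clause; c-commands the pronoun within its binding domain — blocked (Principle B).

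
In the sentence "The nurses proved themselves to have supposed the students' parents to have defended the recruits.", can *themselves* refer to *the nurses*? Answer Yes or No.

Yes

*themselves* is a reflexive; Principle A requires it to be bound within its binding domain — the matrix clause.
— the nurses: subject of the matrix clause; c-commands the reflexive within its binding domain — allowed (Principle A).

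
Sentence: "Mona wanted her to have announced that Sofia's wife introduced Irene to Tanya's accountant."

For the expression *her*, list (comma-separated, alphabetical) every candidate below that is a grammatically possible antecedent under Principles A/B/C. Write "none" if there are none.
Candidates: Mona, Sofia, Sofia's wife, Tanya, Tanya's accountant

none

*her* is a pronoun; Principle B requires it to be free in its binding domain — the matrix clause.
— Mona: subject of the matrix clause; c-commands the pronoun within its binding domain — blocked (Principle B).
— Sofia: possessor inside the subject DP of the clause headed by 'introduced'; is c-commanded by the pronoun; coreference would bind this R-expression — blocked (Principle C).
— Sofia's wife: subject of the clause headed by 'introduced'; is c-commanded by the pronoun; coreference would bind this R-expression — blocked (Principle C).
— Tanya: possessor inside the second object DP of the clause headed by 'introduced'; is c-commanded by the pronoun; coreference would bind this R-expression — blocked (Principle C).
— Tanya's accountant: second object of the clause headed by 'introduced'; is c-commanded by the pronoun; coreference would bind this R-expression — blocked (Principle C).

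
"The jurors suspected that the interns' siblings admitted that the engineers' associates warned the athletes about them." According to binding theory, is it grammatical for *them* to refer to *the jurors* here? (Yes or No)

Yes

*the jurors* is an R-expression; Principle C requires it to be free (not bound by any c-commanding expression).
— them: second object of the clause headed by 'warned'; the pronoun does not c-command the R-expression — coreference allowed.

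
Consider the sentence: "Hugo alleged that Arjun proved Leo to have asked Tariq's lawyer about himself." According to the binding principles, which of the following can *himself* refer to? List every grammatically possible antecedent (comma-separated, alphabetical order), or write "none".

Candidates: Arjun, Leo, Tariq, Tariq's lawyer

*himself* is a reflexive; Principle A requires it to be bound within its binding domain — the clause headed by 'asked'.
— Arjun: subject of the clause headed by 'proved'; c-commands the reflexive but lies outside its binding domain — cannot bind it (Principle A).
— Leo: subject of the clause headed by 'asked'; c-commands the reflexive within its binding domain — allowed (Principle A).
— Tariq: possessor inside the object DP of the clause headed by 'asked'; does not c-command the reflexive — cannot bind it (Principle A).
— Tariq's lawyer: object of the clause headed by 'asked'; c-commands the reflexive within its binding domain — allowed (Principle A).

Leo, Tariq's lawyer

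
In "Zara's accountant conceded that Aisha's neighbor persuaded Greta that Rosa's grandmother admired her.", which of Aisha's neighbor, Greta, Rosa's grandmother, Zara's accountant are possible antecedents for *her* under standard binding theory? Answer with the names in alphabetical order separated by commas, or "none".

Aisha's neighbor, Greta, Zara's accountant

*her* is a pronoun; Principle B requires it to be free in its binding domain — the clause headed by 'admired'.
— Aisha's neighbor: subject of the clause headed by 'persuaded'; c-commands the pronoun but lies outside its binding domain — allowed.
— Greta: object of the clause headed by 'persuaded'; c-commands the pronoun but lies outside its binding domain — allowed.
— Rosa's grandmother: subject of the clause headed by 'admired'; c-commands the pronoun within its binding domain — blocked (Principle B).
— Zara's accountant: subject of the matrix clause; c-commands the pronoun but lies outside its binding domain — allowed.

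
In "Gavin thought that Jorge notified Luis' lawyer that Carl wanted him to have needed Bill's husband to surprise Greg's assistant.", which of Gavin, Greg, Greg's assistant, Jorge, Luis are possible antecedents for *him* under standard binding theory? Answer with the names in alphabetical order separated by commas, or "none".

*him* is a pronoun; Principle B requires it to be free in its binding domain — the clause headed by 'wanted'.
— Gavin: subject of the matrix clause; c-commands the pronoun but lies outside its binding domain — allowed.
— Greg: possessor inside the object DP of the clause headed by 'surprise'; is c-commanded by the pronoun; coreference would bind this R-expression — blocked (Principle C).
— Greg's assistant: object of the clause headed by 'surprise'; is c-commanded by the pronoun; coreference would bind this R-expression — blocked (Principle C).
— Jorge: subject of the clause headed by 'notified'; c-commands the pronoun but lies outside its binding domain — allowed.
— Luis: possessor inside the object DP of the clause headed by 'notified'; does not c-command the pronoun — Principle B does not apply; allowed.

Gavin, Jorge, Luis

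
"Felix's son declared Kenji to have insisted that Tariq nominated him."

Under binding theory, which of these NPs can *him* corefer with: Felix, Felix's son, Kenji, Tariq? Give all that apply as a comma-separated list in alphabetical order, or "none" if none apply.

Felix, Felix's son, Kenji

*him* is a pronoun; Principle B requires it to be free in its binding domain — the clause headed by 'nominated'.
— Felix: possessor inside the subject DP of the matrix clause; does not c-command the pronoun — Principle B does not apply; allowed.
— Felix's son: subject of the matrix clause; c-commands the pronoun but lies outside its binding domain — allowed.
— Kenji: subject of the clause headed by 'insisted'; c-commands the pronoun but lies outside its binding domain — allowed.
— Tariq: subject of the clause headed by 'nominated'; c-commands the pronoun within its binding domain — blocked (Principle B).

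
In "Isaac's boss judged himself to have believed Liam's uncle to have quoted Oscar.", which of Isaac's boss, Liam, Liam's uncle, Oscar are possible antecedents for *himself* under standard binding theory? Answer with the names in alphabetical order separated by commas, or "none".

*himself* is a reflexive; Principle A requires it to be bound within its binding domain — the matrix clause.
— Isaac's boss: subject of the matrix clause; c-commands the reflexive within its binding domain — allowed (Principle A).
— Liam: possessor inside the subject DP of the clause headed by 'quoted'; does not c-command the reflexive — cannot bind it (Principle A).
— Liam's uncle: subject of the clause headed by 'quoted'; does not c-command the reflexive — cannot bind it (Principle A).
— Oscar: object of the clause headed by 'quoted'; does not c-command the reflexive — cannot bind it (Principle A).

Isaac's boss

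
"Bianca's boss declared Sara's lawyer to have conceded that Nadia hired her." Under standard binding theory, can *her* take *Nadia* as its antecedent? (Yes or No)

*her* is a pronoun; Principle B requires it to be free in its binding domain — the clause headed by 'hired'.
— Nadia: subject of the clause headed by 'hired'; c-commands the pronoun within its binding domain — blocked (Principle B).

No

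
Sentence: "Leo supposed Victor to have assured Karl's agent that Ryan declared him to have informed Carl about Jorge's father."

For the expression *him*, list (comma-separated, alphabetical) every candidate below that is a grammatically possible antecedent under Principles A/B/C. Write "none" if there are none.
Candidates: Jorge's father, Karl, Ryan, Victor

Karl, Victor

*him* is a pronoun; Principle B requires it to be free in its binding domain — the clause headed by 'declared'.
— Jorge's father: second object of the clause headed by 'informed'; is c-commanded by the pronoun; coreference would bind this R-expression — blocked (Principle C).
— Karl: possessor inside the object DP of the clause headed by 'assured'; does not c-command the pronoun — Principle B does not apply; allowed.
— Ryan: subject of the clause headed by 'declared'; c-commands the pronoun within its binding domain — blocked (Principle B).
— Victor: subject of the clause headed by 'assured'; c-commands the pronoun but lies outside its binding domain — allowed.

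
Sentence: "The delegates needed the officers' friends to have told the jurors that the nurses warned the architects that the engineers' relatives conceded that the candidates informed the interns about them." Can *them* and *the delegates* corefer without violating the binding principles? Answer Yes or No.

Yes

*the delegates* is an R-expression; Principle C requires it to be free (not bound by any c-commanding expression).
— them: second object of the clause headed by 'informed'; the pronoun does not c-command the R-expression — coreference allowed.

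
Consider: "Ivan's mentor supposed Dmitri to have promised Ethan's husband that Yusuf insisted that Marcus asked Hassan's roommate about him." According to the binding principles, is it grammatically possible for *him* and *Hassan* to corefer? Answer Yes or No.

*him* is a pronoun; Principle B requires it to be free in its binding domain — the clause headed by 'asked'.
— Hassan: possessor inside the object DP of the clause headed by 'asked'; does not c-command the pronoun — Principle B does not apply; allowed.

Yes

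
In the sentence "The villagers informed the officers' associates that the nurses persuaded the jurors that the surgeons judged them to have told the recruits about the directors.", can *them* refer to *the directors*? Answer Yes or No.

No

*them* is a pronoun; Principle B requires it to be free in its binding domain — the clause headed by 'judged'.
— the directors: second object of the clause headed by 'told'; is c-commanded by the pronoun; coreference would bind this R-expression — blocked (Principle C).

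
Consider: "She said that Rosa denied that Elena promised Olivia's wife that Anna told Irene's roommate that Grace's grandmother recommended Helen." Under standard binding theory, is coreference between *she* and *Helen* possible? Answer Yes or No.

No

*Helen* is an R-expression; Principle C requires it to be free (not bound by any c-commanding expression).
— she: subject of the matrix clause; the pronoun c-commands the R-expression — coreference blocked (Principle C).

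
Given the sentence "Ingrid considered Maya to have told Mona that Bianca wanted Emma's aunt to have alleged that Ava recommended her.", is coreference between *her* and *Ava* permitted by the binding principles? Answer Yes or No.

No

*her* is a pronoun; Principle B requires it to be free in its binding domain — the clause headed by 'recommended'.
— Ava: subject of the clause headed by 'recommended'; c-commands the pronoun within its binding domain — blocked (Principle B).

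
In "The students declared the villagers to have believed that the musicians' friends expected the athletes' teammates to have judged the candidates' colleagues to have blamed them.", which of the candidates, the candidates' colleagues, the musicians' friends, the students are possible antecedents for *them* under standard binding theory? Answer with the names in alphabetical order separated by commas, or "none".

*them* is a pronoun; Principle B requires it to be free in its binding domain — the clause headed by 'blamed'.
— the candidates: possessor inside the subject DP of the clause headed by 'blamed'; does not c-command the pronoun — Principle B does not apply; allowed.
— the candidates' colleagues: subject of the clause headed by 'blamed'; c-commands the pronoun within its binding domain — blocked (Principle B).
— the musicians' friends: subject of the clause headed by 'expected'; c-commands the pronoun but lies outside its binding domain — allowed.
— the students: subject of the matrix clause; c-commands the pronoun but lies outside its binding domain — allowed.

the candidates, the musicians' friends, the students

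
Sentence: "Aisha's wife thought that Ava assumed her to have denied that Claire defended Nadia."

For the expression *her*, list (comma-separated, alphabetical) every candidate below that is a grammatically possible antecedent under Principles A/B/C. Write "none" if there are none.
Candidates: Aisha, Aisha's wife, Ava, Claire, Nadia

Aisha, Aisha's wife

*her* is a pronoun; Principle B requires it to be free in its binding domain — the clause headed by 'assumed'.
— Aisha: possessor inside the subject DP of the matrix clause; does not c-command the pronoun — Principle B does not apply; allowed.
— Aisha's wife: subject of the matrix clause; c-commands the pronoun but lies outside its binding domain — allowed.
— Ava: subject of the clause headed by 'assumed'; c-commands the pronoun within its binding domain — blocked (Principle B).
— Claire: subject of the clause headed by 'defended'; is c-commanded by the pronoun; coreference would bind this R-expression — blocked (Principle C).
— Nadia: object of the clause headed by 'defended'; is c-commanded by the pronoun; coreference would bind this R-expression — blocked (Principle C).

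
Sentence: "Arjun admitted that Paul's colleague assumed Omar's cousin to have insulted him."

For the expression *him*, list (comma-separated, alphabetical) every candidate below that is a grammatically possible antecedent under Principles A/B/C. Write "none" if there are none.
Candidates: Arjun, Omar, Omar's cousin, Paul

*him* is a pronoun; Principle B requires it to be free in its binding domain — the clause headed by 'insulted'.
— Arjun: subject of the matrix clause; c-commands the pronoun but lies outside its binding domain — allowed.
— Omar: possessor inside the subject DP of the clause headed by 'insulted'; does not c-command the pronoun — Principle B does not apply; allowed.
— Omar's cousin: subject of the clause headed by 'insulted'; c-commands the pronoun within its binding domain — blocked (Principle B).
— Paul: possessor inside the subject DP of the clause headed by 'assumed'; does not c-command the pronoun — Principle B does not apply; allowed.

Arjun, Omar, Paul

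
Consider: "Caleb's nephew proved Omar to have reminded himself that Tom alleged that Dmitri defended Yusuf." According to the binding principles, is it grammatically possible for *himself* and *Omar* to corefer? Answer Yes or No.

Yes

*himself* is a reflexive; Principle A requires it to be bound within its binding domain — the clause headed by 'reminded'.
— Omar: subject of the clause headed by 'reminded'; c-commands the reflexive within its binding domain — allowed (Principle A).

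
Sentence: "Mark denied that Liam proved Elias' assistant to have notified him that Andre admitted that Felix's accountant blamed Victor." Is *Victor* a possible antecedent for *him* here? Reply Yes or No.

*him* is a pronoun; Principle B requires it to be free in its binding domain — the clause headed by 'notified'.
— Victor: object of the clause headed by 'blamed'; is c-commanded by the pronoun; coreference would bind this R-expression — blocked (Principle C).

No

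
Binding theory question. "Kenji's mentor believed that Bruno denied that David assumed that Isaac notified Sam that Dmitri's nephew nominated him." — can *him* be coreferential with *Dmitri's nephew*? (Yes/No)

No

*him* is a pronoun; Principle B requires it to be free in its binding domain — the clause headed by 'nominated'.
— Dmitri's nephew: subject of the clause headed by 'nominated'; c-commands the pronoun within its binding domain — blocked (Principle B).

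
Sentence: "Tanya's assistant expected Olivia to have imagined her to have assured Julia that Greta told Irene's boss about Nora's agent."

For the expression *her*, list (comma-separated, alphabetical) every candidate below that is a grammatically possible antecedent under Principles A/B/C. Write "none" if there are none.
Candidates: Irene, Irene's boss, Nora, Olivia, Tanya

Tanya

*her* is a pronoun; Principle B requires it to be free in its binding domain — the clause headed by 'imagined'.
— Irene: possessor inside the object DP of the clause headed by 'told'; is c-commanded by the pronoun; coreference would bind this R-expression — blocked (Principle C).
— Irene's boss: object of the clause headed by 'told'; is c-commanded by the pronoun; coreference would bind this R-expression — blocked (Principle C).
— Nora: possessor inside the second object DP of the clause headed by 'told'; is c-commanded by the pronoun; coreference would bind this R-expression — blocked (Principle C).
— Olivia: subject of the clause headed by 'imagined'; c-commands the pronoun within its binding domain — blocked (Principle B).
— Tanya: possessor inside the subject DP of the matrix clause; does not c-command the pronoun — Principle B does not apply; allowed.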